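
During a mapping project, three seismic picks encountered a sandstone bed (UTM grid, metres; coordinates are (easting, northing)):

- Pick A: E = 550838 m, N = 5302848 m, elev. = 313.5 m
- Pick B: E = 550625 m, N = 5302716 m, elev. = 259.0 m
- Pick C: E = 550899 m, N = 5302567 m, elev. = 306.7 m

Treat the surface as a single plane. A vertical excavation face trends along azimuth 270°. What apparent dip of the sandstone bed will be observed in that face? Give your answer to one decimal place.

Let the plane be z = a·E + b·N + c.
Pick B−Pick A: −213a − 132b = −54.5;  Pick C−Pick A: 61a − 281b = −6.8.
Solving gives a = 0.21231, b = 0.07029.
Unit vector along 270° is (sin 270°, cos 270°) = (-1.0000, -0.0000).
Slope in that direction = a·(-1.0000) + b·(-0.0000) = −0.21231.
Apparent dip = arctan|0.21231| = 12.0° (true dip is 12.6°, so apparent ≤ true as expected).

12.0°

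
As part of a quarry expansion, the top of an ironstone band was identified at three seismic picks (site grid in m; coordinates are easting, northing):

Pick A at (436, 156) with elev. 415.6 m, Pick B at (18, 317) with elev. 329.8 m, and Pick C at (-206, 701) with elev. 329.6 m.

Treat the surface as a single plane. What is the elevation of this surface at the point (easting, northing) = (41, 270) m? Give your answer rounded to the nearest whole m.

Let the plane be z = a·easting + b·northing + c.
Pick B−Pick A: −418a + 161b = −85.8;  Pick C−Pick A: −642a + 545b = −86.
Solving gives a = 0.26449, b = 0.15376.
Then c = 415.6 − a·436 − b·156 = 276.30.
At (41, 270): z = 10.8 + 41.5 + 276.30 = 328.7 m.

329 m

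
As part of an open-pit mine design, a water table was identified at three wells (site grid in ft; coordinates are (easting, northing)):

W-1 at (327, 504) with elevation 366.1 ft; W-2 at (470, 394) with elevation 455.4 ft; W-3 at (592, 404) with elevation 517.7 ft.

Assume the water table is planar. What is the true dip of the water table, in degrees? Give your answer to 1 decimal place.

Let the plane be z = a·E + b·N + c.
W-2−W-1: 143a − 110b = 89.3;  W-3−W-1: 265a − 100b = 151.6.
Solving gives a = 0.52162, b = −0.13372.
Gradient magnitude |∇z| = √(a² + b²) = √(0.27208 + 0.01788) = 0.53848.
True dip = arctan(0.53848) = 28.3°, dipping toward WNW (azimuth ≈ 284°).

28.3°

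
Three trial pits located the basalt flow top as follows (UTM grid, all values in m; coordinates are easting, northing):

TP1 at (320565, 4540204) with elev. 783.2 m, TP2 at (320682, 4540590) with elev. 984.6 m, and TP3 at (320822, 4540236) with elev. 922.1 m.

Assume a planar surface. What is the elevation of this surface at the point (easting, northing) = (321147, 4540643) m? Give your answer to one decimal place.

1234.1 m

Let the plane be z = a·easting + b·northing + c.
TP2−TP1: 117a + 386b = 201.4;  TP3−TP1: 257a + 32b = 138.9.
Solving gives a = 0.494150307, b = 0.371980347.
Then c = 783.2 − a·320565 − b·4540204 = −1846490.75.
At (321147, 4540643): z = 158694.9 + 1689030.0 − 1846490.75 = 1234.1 m.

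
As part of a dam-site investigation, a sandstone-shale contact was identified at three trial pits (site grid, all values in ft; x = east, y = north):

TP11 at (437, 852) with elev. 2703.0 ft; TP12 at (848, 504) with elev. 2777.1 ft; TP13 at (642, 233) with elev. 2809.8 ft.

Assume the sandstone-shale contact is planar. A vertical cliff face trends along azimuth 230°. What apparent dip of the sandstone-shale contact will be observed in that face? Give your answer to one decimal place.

3.7°

Let the plane be z = a·x + b·y + c.
TP12−TP11: 411a − 348b = 74.1;  TP13−TP11: 205a − 619b = 106.8.
Solving gives a = 0.04753, b = −0.15679.
Unit vector along 230° is (sin 230°, cos 230°) = (-0.7660, -0.6428).
Slope in that direction = a·(-0.7660) + b·(-0.6428) = 0.06437.
Apparent dip = arctan|0.06437| = 3.7° (true dip is 9.3°, so apparent ≤ true as expected).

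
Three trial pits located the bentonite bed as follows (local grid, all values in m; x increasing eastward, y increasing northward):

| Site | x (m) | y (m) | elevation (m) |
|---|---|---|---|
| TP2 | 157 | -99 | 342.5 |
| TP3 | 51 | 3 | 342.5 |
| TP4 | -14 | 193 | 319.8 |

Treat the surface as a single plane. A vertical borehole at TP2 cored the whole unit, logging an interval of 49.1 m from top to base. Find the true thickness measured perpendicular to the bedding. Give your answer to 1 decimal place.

47.7 m

Let the plane be z = a·x + b·y + c.
TP3−TP2: −106a + 102b = 0;  TP4−TP2: −171a + 292b = −22.7.
Solving gives a = −0.17138, b = −0.17811.
|∇z| = √(a²+b²) = 0.24717, so dip δ = arctan(0.24717) = 13.88°.
True thickness = vertical thickness × cos δ = 49.1 × cos 13.88° = 47.7 m.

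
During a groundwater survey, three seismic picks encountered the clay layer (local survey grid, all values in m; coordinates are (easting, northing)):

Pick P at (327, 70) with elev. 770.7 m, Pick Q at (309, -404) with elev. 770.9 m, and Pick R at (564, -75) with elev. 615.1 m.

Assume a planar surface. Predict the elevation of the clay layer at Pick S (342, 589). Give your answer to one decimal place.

773.5 m

Two edge vectors: Pick P→Pick Q = (-18, -474, 0.2), Pick P→Pick R = (237, -145, -155.6).
Normal n = (Pick P→Pick Q) × (Pick P→Pick R) = (73783.4, -2753.4, 114948).
So ∂z/∂E = −n_x/n_z = −0.64189 and ∂z/∂N = −n_y/n_z = 0.02395.
Intercept c from Pick P: 770.7 + 209.90 − 1.68 = 978.92.
At (342, 589): z = −219.5 + 14.1 + 978.92 = 773.5 m.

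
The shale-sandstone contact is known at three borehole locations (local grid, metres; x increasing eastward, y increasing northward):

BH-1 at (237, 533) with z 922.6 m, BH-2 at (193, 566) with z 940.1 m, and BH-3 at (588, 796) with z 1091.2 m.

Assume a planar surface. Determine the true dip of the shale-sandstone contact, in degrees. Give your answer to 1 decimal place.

Two edge vectors: BH-1→BH-2 = (-44, 33, 17.5), BH-1→BH-3 = (351, 263, 168.6).
Normal n = (BH-1→BH-2) × (BH-1→BH-3) = (961.3, 13560.9, -23155).
So ∂z/∂x = −n_x/n_z = 0.04152 and ∂z/∂y = −n_y/n_z = 0.58566.
Gradient magnitude |∇z| = √(a² + b²) = √(0.00172 + 0.34299) = 0.58713.
True dip = arctan(0.58713) = 30.4°, dipping toward S (azimuth ≈ 184°).

30.4°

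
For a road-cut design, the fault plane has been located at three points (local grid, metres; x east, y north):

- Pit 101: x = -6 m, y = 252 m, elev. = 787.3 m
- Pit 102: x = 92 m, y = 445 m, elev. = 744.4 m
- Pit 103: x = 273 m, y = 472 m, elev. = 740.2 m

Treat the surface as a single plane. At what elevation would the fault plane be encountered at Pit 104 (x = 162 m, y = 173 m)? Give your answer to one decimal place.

Two edge vectors: Pit 101→Pit 102 = (98, 193, -42.9), Pit 101→Pit 103 = (279, 220, -47.1).
Normal n = (Pit 101→Pit 102) × (Pit 101→Pit 103) = (347.7, -7353.3, -32287).
So ∂z/∂x = −n_x/n_z = 0.01077 and ∂z/∂y = −n_y/n_z = −0.22775.
Intercept c from Pit 101: 787.3 + 0.06 + 57.39 = 844.76.
At (162, 173): z = 1.7 − 39.4 + 844.76 = 807.1 m.

807.1 m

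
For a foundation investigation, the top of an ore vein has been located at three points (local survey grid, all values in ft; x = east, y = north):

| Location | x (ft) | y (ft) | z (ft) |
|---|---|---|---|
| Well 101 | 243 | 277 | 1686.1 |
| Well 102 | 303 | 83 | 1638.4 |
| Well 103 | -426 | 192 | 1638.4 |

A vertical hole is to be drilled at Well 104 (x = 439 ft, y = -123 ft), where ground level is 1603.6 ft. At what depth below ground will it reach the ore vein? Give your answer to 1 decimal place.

13.1 ft

Let the plane be z = a·x + b·y + c.
Well 102−Well 101: 60a − 194b = −47.7;  Well 103−Well 101: −669a − 85b = −47.7.
Solving gives a = 0.03855, b = 0.25780.
Then c = 1686.1 − a·243 − b·277 = 1605.32.
At (439, -123): z_contact = 16.92 − 31.71 + 1605.32 = 1590.54 ft.
Depth below ground = 1603.6 − 1590.54 = 13.1 ft.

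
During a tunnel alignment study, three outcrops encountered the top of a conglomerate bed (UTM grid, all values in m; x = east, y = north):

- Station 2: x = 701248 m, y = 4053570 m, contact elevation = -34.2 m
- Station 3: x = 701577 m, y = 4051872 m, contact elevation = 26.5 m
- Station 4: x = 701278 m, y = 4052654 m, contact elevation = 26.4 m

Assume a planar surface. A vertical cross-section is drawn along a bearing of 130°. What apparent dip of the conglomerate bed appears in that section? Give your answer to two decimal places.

5.61°

Two edge vectors: Station 2→Station 3 = (329, -1698, 60.7), Station 2→Station 4 = (30, -916, 60.6).
Normal n = (Station 2→Station 3) × (Station 2→Station 4) = (-47297.6, -18116.4, -250424).
So ∂z/∂x = −n_x/n_z = −0.18887 and ∂z/∂y = −n_y/n_z = −0.07234.
Unit vector along 130° is (sin 130°, cos 130°) = (0.7660, -0.6428).
Slope in that direction = a·(0.7660) + b·(-0.6428) = −0.09818.
Apparent dip = arctan|0.09818| = 5.61° (true dip is 11.4°, so apparent ≤ true as expected).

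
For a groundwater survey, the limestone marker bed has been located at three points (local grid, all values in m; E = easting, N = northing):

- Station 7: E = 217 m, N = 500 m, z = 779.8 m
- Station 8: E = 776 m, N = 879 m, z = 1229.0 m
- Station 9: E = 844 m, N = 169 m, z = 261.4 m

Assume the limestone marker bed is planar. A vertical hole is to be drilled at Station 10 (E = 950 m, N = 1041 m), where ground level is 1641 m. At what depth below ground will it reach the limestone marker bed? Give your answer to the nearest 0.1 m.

Let the plane be z = a·E + b·N + c.
Station 8−Station 7: 559a + 379b = 449.2;  Station 9−Station 7: 627a − 331b = −518.4.
Solving gives a = −0.113065, b = 1.351988.
Then c = 779.8 − a·217 − b·500 = 128.34.
At (950, 1041): z_contact = −107.41 + 1407.42 + 128.34 = 1428.35 m.
Depth below ground = 1641 − 1428.35 = 212.7 m.

212.7 m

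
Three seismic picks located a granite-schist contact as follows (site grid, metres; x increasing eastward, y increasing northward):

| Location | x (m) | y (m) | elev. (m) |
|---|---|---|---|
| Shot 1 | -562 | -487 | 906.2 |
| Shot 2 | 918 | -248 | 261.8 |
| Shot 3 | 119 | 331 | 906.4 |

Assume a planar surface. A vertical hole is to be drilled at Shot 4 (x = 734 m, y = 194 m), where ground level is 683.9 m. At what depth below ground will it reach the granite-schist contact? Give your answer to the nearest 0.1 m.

Two edge vectors: Shot 1→Shot 2 = (1480, 239, -644.4), Shot 1→Shot 3 = (681, 818, 0.2).
Normal n = (Shot 1→Shot 2) × (Shot 1→Shot 3) = (527167, -439132.4, 1047881).
So ∂z/∂x = −n_x/n_z = −0.50308 and ∂z/∂y = −n_y/n_z = 0.41907.
Intercept c from Shot 1: 906.2 − 282.73 + 204.09 = 827.56.
At (734, 194): z_contact = −369.26 + 81.30 + 827.56 = 539.59 m.
Depth below ground = 683.9 − 539.59 = 144.3 m.

144.3 m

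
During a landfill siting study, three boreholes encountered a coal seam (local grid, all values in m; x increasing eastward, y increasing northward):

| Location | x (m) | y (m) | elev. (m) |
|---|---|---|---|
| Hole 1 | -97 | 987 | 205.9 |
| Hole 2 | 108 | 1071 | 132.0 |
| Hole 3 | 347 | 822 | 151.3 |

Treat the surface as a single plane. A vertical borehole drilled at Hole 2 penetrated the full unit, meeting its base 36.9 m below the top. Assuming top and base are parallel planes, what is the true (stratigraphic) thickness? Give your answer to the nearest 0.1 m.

34.4 m

Two edge vectors: Hole 1→Hole 2 = (205, 84, -73.9), Hole 1→Hole 3 = (444, -165, -54.6).
Normal n = (Hole 1→Hole 2) × (Hole 1→Hole 3) = (-16779.9, -21618.6, -71121).
So ∂z/∂x = −n_x/n_z = −0.23593 and ∂z/∂y = −n_y/n_z = −0.30397.
|∇z| = √(a²+b²) = 0.38479, so dip δ = arctan(0.38479) = 21.05°.
True thickness = vertical thickness × cos δ = 36.9 × cos 21.05° = 34.4 m.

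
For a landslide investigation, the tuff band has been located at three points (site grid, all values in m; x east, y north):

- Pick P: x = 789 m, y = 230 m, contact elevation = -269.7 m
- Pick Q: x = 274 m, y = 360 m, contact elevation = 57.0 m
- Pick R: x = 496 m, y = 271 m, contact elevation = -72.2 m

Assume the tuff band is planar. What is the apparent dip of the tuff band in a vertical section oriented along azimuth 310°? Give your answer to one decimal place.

18.1°

Let the plane be z = a·x + b·y + c.
Pick Q−Pick P: −515a + 130b = 326.7;  Pick R−Pick P: −293a + 41b = 197.5.
Solving gives a = −0.72343, b = −0.35284.
Unit vector along 310° is (sin 310°, cos 310°) = (-0.7660, 0.6428).
Slope in that direction = a·(-0.7660) + b·(0.6428) = 0.32738.
Apparent dip = arctan|0.32738| = 18.1° (true dip is 38.8°, so apparent ≤ true as expected).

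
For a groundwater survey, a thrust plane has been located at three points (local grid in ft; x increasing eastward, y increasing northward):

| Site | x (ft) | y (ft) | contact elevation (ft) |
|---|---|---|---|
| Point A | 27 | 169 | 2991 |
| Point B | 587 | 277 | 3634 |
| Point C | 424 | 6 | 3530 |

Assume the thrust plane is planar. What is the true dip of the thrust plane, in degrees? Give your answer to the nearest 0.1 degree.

51.6°

Two edge vectors: Point A→Point B = (560, 108, 643), Point A→Point C = (397, -163, 539).
Normal n = (Point A→Point B) × (Point A→Point C) = (163021, -46569, -134156).
So ∂z/∂x = −n_x/n_z = 1.21516 and ∂z/∂y = −n_y/n_z = −0.34713.
Gradient magnitude |∇z| = √(a² + b²) = √(1.47661 + 0.12050) = 1.26377.
True dip = arctan(1.26377) = 51.6°, dipping toward WNW (azimuth ≈ 286°).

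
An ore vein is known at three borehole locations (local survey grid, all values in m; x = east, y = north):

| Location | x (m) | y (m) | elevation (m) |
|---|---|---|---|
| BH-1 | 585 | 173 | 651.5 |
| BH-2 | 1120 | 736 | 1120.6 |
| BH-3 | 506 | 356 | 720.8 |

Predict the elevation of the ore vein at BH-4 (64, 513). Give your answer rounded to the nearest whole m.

657 m

Two edge vectors: BH-1→BH-2 = (535, 563, 469.1), BH-1→BH-3 = (-79, 183, 69.3).
Normal n = (BH-1→BH-2) × (BH-1→BH-3) = (-46829.4, -74134.4, 142382).
So ∂z/∂x = −n_x/n_z = 0.32890 and ∂z/∂y = −n_y/n_z = 0.52067.
Intercept c from BH-1: 651.5 − 192.41 − 90.08 = 369.02.
At (64, 513): z = 21.0 + 267.1 + 369.02 = 657.2 m.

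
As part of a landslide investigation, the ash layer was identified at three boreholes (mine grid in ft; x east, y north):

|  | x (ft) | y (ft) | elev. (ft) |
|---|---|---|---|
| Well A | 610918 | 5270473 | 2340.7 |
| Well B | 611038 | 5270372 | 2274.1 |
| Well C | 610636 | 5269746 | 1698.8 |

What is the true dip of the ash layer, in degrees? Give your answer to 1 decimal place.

40.0°

Two edge vectors: Well A→Well B = (120, -101, -66.6), Well A→Well C = (-282, -727, -641.9).
Normal n = (Well A→Well B) × (Well A→Well C) = (16413.7, 95809.2, -115722).
So ∂z/∂x = −n_x/n_z = 0.14184 and ∂z/∂y = −n_y/n_z = 0.82793.
Gradient magnitude |∇z| = √(a² + b²) = √(0.02012 + 0.68546) = 0.83999.
True dip = arctan(0.83999) = 40.0°, dipping toward S (azimuth ≈ 190°).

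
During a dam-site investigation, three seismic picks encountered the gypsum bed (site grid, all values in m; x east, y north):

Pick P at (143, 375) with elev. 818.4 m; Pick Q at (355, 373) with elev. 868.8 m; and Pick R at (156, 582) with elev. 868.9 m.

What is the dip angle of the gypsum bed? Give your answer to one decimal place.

Let the plane be z = a·x + b·y + c.
Pick Q−Pick P: 212a − 2b = 50.4;  Pick R−Pick P: 13a + 207b = 50.5.
Solving gives a = 0.23990, b = 0.22890.
Gradient magnitude |∇z| = √(a² + b²) = √(0.05755 + 0.05239) = 0.33158.
True dip = arctan(0.33158) = 18.3°, dipping toward SW (azimuth ≈ 226°).

18.3°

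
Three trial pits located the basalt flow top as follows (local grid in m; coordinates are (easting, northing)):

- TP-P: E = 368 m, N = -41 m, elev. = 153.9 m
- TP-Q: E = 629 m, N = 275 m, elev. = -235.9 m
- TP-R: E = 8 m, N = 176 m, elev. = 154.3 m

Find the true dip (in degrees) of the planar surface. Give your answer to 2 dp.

43.87°

Two edge vectors: TP-P→TP-Q = (261, 316, -389.8), TP-P→TP-R = (-360, 217, 0.4).
Normal n = (TP-P→TP-Q) × (TP-P→TP-R) = (84713, 140223.6, 170397).
So ∂z/∂E = −n_x/n_z = −0.49715 and ∂z/∂N = −n_y/n_z = −0.82292.
Gradient magnitude |∇z| = √(a² + b²) = √(0.24716 + 0.67720) = 0.96144.
True dip = arctan(0.96144) = 43.87°, dipping toward NNE (azimuth ≈ 031°).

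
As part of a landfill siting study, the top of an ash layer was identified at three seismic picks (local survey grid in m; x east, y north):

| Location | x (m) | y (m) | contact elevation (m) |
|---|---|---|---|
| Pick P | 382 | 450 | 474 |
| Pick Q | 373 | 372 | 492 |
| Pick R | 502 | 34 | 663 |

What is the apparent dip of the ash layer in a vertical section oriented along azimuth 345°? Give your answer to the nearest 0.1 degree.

Let the plane be z = a·x + b·y + c.
Pick Q−Pick P: −9a − 78b = 18;  Pick R−Pick P: 120a − 416b = 189.
Solving gives a = 0.55357, b = −0.29464.
Unit vector along 345° is (sin 345°, cos 345°) = (-0.2588, 0.9659).
Slope in that direction = a·(-0.2588) + b·(0.9659) = −0.42788.
Apparent dip = arctan|0.42788| = 23.2° (true dip is 32.1°, so apparent ≤ true as expected).

23.2°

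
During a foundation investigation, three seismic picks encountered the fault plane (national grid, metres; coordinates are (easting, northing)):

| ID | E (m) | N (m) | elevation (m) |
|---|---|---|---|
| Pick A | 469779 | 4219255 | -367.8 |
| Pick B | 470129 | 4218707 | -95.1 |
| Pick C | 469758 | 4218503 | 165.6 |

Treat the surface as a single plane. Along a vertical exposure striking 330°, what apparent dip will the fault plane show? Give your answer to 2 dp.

24.12°

Let the plane be z = a·E + b·N + c.
Pick B−Pick A: 350a − 548b = 272.7;  Pick C−Pick A: −21a − 752b = 533.4.
Solving gives a = −0.31755, b = −0.70044.
Unit vector along 330° is (sin 330°, cos 330°) = (-0.5000, 0.8660).
Slope in that direction = a·(-0.5000) + b·(0.8660) = −0.44783.
Apparent dip = arctan|0.44783| = 24.12° (true dip is 37.6°, so apparent ≤ true as expected).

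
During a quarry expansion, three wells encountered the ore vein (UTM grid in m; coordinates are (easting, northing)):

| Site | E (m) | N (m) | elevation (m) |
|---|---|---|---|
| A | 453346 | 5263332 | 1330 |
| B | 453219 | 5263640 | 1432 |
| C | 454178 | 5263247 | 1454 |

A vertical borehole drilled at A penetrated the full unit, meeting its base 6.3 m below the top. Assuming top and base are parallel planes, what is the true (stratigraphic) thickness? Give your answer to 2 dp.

5.74 m

Let the plane be z = a·E + b·N + c.
B−A: −127a + 308b = 102;  C−A: 832a − 85b = 124.
Solving gives a = 0.19091, b = 0.40989.
|∇z| = √(a²+b²) = 0.45217, so dip δ = arctan(0.45217) = 24.33°.
True thickness = vertical thickness × cos δ = 6.3 × cos 24.33° = 5.74 m.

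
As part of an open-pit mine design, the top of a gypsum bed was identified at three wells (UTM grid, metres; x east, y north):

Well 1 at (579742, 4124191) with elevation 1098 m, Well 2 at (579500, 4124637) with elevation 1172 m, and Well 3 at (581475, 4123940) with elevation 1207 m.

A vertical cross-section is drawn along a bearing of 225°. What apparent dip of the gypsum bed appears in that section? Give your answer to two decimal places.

12.42°

Two edge vectors: Well 1→Well 2 = (-242, 446, 74), Well 1→Well 3 = (1733, -251, 109).
Normal n = (Well 1→Well 2) × (Well 1→Well 3) = (67188, 154620, -712176).
So ∂z/∂x = −n_x/n_z = 0.09434 and ∂z/∂y = −n_y/n_z = 0.21711.
Unit vector along 225° is (sin 225°, cos 225°) = (-0.7071, -0.7071).
Slope in that direction = a·(-0.7071) + b·(-0.7071) = −0.22023.
Apparent dip = arctan|0.22023| = 12.42° (true dip is 13.3°, so apparent ≤ true as expected).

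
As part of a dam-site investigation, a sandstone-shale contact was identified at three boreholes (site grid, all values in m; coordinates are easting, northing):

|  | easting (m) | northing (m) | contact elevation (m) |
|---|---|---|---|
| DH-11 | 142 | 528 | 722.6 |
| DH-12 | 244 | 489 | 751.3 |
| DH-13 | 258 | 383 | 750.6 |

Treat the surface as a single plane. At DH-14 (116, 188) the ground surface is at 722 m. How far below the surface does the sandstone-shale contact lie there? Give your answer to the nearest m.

Two edge vectors: DH-11→DH-12 = (102, -39, 28.7), DH-11→DH-13 = (116, -145, 28).
Normal n = (DH-11→DH-12) × (DH-11→DH-13) = (3069.5, 473.2, -10266).
So ∂z/∂easting = −n_x/n_z = 0.29900 and ∂z/∂northing = −n_y/n_z = 0.04609.
Intercept c from DH-11: 722.6 − 42.46 − 24.34 = 655.80.
At (116, 188): z_contact = 34.7 + 8.7 + 655.80 = 699.2 m.
Depth below ground = 722 − 699.2 = 23 m.

23 m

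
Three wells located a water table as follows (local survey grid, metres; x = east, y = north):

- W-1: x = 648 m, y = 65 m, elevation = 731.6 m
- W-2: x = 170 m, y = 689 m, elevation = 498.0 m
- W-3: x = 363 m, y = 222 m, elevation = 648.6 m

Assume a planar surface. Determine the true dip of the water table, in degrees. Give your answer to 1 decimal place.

16.7°

Two edge vectors: W-1→W-2 = (-478, 624, -233.6), W-1→W-3 = (-285, 157, -83).
Normal n = (W-1→W-2) × (W-1→W-3) = (-15116.8, 26902, 102794).
So ∂z/∂x = −n_x/n_z = 0.14706 and ∂z/∂y = −n_y/n_z = −0.26171.
Gradient magnitude |∇z| = √(a² + b²) = √(0.02163 + 0.06849) = 0.30020.
True dip = arctan(0.30020) = 16.7°, dipping toward NNW (azimuth ≈ 331°).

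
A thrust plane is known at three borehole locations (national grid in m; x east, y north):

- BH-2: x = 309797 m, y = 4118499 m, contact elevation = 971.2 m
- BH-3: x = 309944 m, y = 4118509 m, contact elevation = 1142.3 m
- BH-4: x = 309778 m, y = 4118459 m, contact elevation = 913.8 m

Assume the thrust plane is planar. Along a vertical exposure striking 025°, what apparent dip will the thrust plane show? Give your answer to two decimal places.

52.26°

Two edge vectors: BH-2→BH-3 = (147, 10, 171.1), BH-2→BH-4 = (-19, -40, -57.4).
Normal n = (BH-2→BH-3) × (BH-2→BH-4) = (6270, 5186.9, -5690).
So ∂z/∂x = −n_x/n_z = 1.10193 and ∂z/∂y = −n_y/n_z = 0.91158.
Unit vector along 025° is (sin 25°, cos 25°) = (0.4226, 0.9063).
Slope in that direction = a·(0.4226) + b·(0.9063) = 1.29187.
Apparent dip = arctan|1.29187| = 52.26° (true dip is 55.0°, so apparent ≤ true as expected).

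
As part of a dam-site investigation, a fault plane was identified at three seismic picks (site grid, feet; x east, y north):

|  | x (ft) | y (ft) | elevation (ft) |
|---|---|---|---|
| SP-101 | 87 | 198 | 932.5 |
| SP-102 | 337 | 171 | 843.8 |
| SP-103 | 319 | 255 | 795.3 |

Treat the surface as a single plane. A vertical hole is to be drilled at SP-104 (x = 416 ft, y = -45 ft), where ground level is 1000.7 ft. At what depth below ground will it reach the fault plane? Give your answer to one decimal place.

Let the plane be z = a·x + b·y + c.
SP-102−SP-101: 250a − 27b = −88.7;  SP-103−SP-101: 232a + 57b = −137.2.
Solving gives a = −0.42704, b = −0.66889.
Then c = 932.5 − a·87 − b·198 = 1102.09.
At (416, -45): z_contact = −177.65 + 30.10 + 1102.09 = 954.54 ft.
Depth below ground = 1000.7 − 954.54 = 46.2 ft.

46.2 ft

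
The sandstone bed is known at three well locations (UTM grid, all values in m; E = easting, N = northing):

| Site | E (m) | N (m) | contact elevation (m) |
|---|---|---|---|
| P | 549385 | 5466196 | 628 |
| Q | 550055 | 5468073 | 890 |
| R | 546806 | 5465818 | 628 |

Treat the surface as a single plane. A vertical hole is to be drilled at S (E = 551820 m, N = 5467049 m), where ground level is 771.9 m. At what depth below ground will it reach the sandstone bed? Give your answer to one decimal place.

Let the plane be z = a·E + b·N + c.
Q−P: 670a + 1877b = 262;  R−P: −2579a − 378b = 0.
Solving gives a = −0.021588121, b = 0.147290379.
Then c = 628 − a·549385 − b·5466196 = −792629.89.
At (551820, 5467049): z_contact = −11912.76 + 805243.72 − 792629.89 = 701.07 m.
Depth below ground = 771.9 − 701.07 = 70.8 m.

70.8 m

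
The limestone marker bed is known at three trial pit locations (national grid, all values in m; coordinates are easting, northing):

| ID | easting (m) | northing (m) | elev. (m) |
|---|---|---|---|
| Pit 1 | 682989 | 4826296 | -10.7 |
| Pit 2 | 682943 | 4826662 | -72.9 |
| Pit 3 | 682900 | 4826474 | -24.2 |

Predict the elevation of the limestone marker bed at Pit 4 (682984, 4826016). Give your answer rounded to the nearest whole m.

47 m

Let the plane be z = a·easting + b·northing + c.
Pit 2−Pit 1: −46a + 366b = −62.2;  Pit 3−Pit 1: −89a + 178b = −13.5.
Solving gives a = −0.25139834, b = −0.20154187.
Then c = -10.7 − a·682989 − b·4826296 = 1144392.32.
At (682984, 4826016): z = −171701.0 − 972644.3 + 1144392.32 = 47.0 m.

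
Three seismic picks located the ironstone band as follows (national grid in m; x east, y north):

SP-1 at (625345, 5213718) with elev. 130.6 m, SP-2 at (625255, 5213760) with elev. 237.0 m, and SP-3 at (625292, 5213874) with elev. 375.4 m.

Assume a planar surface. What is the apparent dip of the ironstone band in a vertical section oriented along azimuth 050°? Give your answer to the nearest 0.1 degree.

Two edge vectors: SP-1→SP-2 = (-90, 42, 106.4), SP-1→SP-3 = (-53, 156, 244.8).
Normal n = (SP-1→SP-2) × (SP-1→SP-3) = (-6316.8, 16392.8, -11814).
So ∂z/∂x = −n_x/n_z = −0.53469 and ∂z/∂y = −n_y/n_z = 1.38757.
Unit vector along 050° is (sin 50°, cos 50°) = (0.7660, 0.6428).
Slope in that direction = a·(0.7660) + b·(0.6428) = 0.48232.
Apparent dip = arctan|0.48232| = 25.7° (true dip is 56.1°, so apparent ≤ true as expected).

25.7°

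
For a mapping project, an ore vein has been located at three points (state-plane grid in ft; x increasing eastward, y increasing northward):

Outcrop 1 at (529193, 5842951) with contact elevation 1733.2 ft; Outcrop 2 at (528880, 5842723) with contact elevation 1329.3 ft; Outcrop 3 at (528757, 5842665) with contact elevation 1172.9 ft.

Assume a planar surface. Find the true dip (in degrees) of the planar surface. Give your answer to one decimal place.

Two edge vectors: Outcrop 1→Outcrop 2 = (-313, -228, -403.9), Outcrop 1→Outcrop 3 = (-436, -286, -560.3).
Normal n = (Outcrop 1→Outcrop 2) × (Outcrop 1→Outcrop 3) = (12233, 726.5, -9890).
So ∂z/∂x = −n_x/n_z = 1.23691 and ∂z/∂y = −n_y/n_z = 0.07346.
Gradient magnitude |∇z| = √(a² + b²) = √(1.52994 + 0.00540) = 1.23909.
True dip = arctan(1.23909) = 51.1°, dipping toward W (azimuth ≈ 267°).

51.1°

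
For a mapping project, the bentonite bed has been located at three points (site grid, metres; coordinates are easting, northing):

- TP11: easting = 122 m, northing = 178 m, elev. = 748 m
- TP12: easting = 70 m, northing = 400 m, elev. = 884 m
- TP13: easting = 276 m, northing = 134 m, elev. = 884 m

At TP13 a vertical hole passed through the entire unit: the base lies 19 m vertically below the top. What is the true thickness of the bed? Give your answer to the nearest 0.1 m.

Let the plane be z = a·easting + b·northing + c.
TP12−TP11: −52a + 222b = 136;  TP13−TP11: 154a − 44b = 136.
Solving gives a = 1.13404, b = 0.87824.
|∇z| = √(a²+b²) = 1.43435, so dip δ = arctan(1.43435) = 55.12°.
True thickness = vertical thickness × cos δ = 19 × cos 55.12° = 10.9 m.

10.9 m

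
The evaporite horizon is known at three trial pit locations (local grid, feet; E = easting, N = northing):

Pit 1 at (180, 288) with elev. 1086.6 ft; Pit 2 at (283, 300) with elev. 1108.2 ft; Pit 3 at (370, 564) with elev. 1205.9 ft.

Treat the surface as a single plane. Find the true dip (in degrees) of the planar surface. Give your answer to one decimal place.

19.7°

Two edge vectors: Pit 1→Pit 2 = (103, 12, 21.6), Pit 1→Pit 3 = (190, 276, 119.3).
Normal n = (Pit 1→Pit 2) × (Pit 1→Pit 3) = (-4530, -8183.9, 26148).
So ∂z/∂E = −n_x/n_z = 0.17324 and ∂z/∂N = −n_y/n_z = 0.31298.
Gradient magnitude |∇z| = √(a² + b²) = √(0.03001 + 0.09796) = 0.35773.
True dip = arctan(0.35773) = 19.7°, dipping toward SSW (azimuth ≈ 209°).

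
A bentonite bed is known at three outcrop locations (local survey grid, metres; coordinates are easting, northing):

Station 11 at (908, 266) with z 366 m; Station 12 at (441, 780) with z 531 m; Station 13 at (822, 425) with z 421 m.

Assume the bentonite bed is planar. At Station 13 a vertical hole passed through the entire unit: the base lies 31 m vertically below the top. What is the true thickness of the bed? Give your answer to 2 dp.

28.90 m

Let the plane be z = a·easting + b·northing + c.
Station 12−Station 11: −467a + 514b = 165;  Station 13−Station 11: −86a + 159b = 55.
Solving gives a = 0.06772, b = 0.38254.
|∇z| = √(a²+b²) = 0.38849, so dip δ = arctan(0.38849) = 21.23°.
True thickness = vertical thickness × cos δ = 31 × cos 21.23° = 28.90 m.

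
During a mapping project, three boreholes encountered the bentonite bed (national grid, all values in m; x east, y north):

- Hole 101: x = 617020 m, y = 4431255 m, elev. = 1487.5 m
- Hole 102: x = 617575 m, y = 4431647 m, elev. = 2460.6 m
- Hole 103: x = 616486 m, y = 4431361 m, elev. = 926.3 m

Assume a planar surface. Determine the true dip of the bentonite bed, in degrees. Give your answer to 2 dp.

Two edge vectors: Hole 101→Hole 102 = (555, 392, 973.1), Hole 101→Hole 103 = (-534, 106, -561.2).
Normal n = (Hole 101→Hole 102) × (Hole 101→Hole 103) = (-323139, -208169.4, 268158).
So ∂z/∂x = −n_x/n_z = 1.20503 and ∂z/∂y = −n_y/n_z = 0.77629.
Gradient magnitude |∇z| = √(a² + b²) = √(1.45210 + 0.60263) = 1.43343.
True dip = arctan(1.43343) = 55.10°, dipping toward WSW (azimuth ≈ 237°).

55.10°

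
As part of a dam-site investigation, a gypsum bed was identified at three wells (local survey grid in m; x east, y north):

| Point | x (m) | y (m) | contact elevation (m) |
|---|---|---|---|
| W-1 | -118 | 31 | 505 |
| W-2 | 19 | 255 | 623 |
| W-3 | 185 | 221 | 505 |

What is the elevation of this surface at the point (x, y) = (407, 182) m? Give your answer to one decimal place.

352.7 m

Two edge vectors: W-1→W-2 = (137, 224, 118), W-1→W-3 = (303, 190, 0).
Normal n = (W-1→W-2) × (W-1→W-3) = (-22420, 35754, -41842).
So ∂z/∂x = −n_x/n_z = −0.53583 and ∂z/∂y = −n_y/n_z = 0.85450.
Intercept c from W-1: 505 − 63.23 − 26.49 = 415.28.
At (407, 182): z = −218.1 + 155.5 + 415.28 = 352.7 m.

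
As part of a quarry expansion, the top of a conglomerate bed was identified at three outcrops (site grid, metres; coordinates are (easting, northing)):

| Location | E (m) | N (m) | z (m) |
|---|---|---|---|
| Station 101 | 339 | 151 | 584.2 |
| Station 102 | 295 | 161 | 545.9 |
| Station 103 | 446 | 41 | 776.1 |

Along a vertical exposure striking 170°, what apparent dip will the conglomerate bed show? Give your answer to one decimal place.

Let the plane be z = a·E + b·N + c.
Station 102−Station 101: −44a + 10b = −38.3;  Station 103−Station 101: 107a − 110b = 191.9.
Solving gives a = 0.60849, b = −1.15265.
Unit vector along 170° is (sin 170°, cos 170°) = (0.1736, -0.9848).
Slope in that direction = a·(0.1736) + b·(-0.9848) = 1.24080.
Apparent dip = arctan|1.24080| = 51.1° (true dip is 52.5°, so apparent ≤ true as expected).

51.1°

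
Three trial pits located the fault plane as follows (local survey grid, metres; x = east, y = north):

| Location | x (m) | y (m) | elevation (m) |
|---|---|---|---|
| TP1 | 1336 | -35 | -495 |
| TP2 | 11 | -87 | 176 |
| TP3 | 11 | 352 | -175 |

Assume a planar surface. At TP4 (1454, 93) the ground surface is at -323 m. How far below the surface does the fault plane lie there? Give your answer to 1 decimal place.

330.4 m

Two edge vectors: TP1→TP2 = (-1325, -52, 671), TP1→TP3 = (-1325, 387, 320).
Normal n = (TP1→TP2) × (TP1→TP3) = (-276317, -465075, -581675).
So ∂z/∂x = −n_x/n_z = −0.475037 and ∂z/∂y = −n_y/n_z = −0.799544.
Intercept c from TP1: -495 + 634.65 − 27.98 = 111.67.
At (1454, 93): z_contact = −690.70 − 74.36 + 111.67 = -653.40 m.
Depth below ground = -323 − (-653.40) = 330.4 m.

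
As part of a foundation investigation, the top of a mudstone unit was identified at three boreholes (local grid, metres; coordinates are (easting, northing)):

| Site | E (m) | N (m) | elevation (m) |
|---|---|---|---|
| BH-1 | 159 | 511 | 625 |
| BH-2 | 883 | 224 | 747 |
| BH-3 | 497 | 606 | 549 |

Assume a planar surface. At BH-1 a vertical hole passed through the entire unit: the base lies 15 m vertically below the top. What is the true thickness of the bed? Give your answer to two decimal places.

12.95 m

Let the plane be z = a·E + b·N + c.
BH-2−BH-1: 724a − 287b = 122;  BH-3−BH-1: 338a + 95b = −76.
Solving gives a = −0.06166, b = −0.58063.
|∇z| = √(a²+b²) = 0.58389, so dip δ = arctan(0.58389) = 30.28°.
True thickness = vertical thickness × cos δ = 15 × cos 30.28° = 12.95 m.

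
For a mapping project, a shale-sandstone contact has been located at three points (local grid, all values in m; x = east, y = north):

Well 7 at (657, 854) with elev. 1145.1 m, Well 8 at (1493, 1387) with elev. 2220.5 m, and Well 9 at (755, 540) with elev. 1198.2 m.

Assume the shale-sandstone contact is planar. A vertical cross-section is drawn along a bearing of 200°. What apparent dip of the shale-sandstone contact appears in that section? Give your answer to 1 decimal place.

Let the plane be z = a·x + b·y + c.
Well 8−Well 7: 836a + 533b = 1075.4;  Well 9−Well 7: 98a − 314b = 53.1.
Solving gives a = 1.16280, b = 0.19380.
Unit vector along 200° is (sin 200°, cos 200°) = (-0.3420, -0.9397).
Slope in that direction = a·(-0.3420) + b·(-0.9397) = −0.57982.
Apparent dip = arctan|0.57982| = 30.1° (true dip is 49.7°, so apparent ≤ true as expected).

30.1°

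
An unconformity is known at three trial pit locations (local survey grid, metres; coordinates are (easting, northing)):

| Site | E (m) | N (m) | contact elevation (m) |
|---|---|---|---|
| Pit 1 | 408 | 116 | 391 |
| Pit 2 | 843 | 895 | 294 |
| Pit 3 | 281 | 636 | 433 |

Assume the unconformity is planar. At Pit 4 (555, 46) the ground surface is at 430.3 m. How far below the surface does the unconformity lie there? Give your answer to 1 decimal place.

78.2 m

Let the plane be z = a·E + b·N + c.
Pit 2−Pit 1: 435a + 779b = −97;  Pit 3−Pit 1: −127a + 520b = 42.
Solving gives a = −0.25577, b = 0.01830.
Then c = 391 − a·408 − b·116 = 493.23.
At (555, 46): z_contact = −141.95 + 0.84 + 493.23 = 352.12 m.
Depth below ground = 430.3 − 352.12 = 78.2 m.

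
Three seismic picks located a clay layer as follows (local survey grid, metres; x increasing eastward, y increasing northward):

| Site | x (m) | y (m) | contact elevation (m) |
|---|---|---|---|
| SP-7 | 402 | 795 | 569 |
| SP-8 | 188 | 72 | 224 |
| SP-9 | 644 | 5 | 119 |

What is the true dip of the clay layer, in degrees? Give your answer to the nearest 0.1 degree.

28.6°

Let the plane be z = a·x + b·y + c.
SP-8−SP-7: −214a − 723b = −345;  SP-9−SP-7: 242a − 790b = −450.
Solving gives a = −0.15348, b = 0.52261.
Gradient magnitude |∇z| = √(a² + b²) = √(0.02356 + 0.27312) = 0.54468.
True dip = arctan(0.54468) = 28.6°, dipping toward SSE (azimuth ≈ 164°).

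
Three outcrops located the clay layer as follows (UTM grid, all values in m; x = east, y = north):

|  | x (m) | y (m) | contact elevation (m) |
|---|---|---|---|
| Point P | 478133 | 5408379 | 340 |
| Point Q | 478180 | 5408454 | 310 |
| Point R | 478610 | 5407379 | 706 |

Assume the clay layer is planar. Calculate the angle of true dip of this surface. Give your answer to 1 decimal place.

Two edge vectors: Point P→Point Q = (47, 75, -30), Point P→Point R = (477, -1000, 366).
Normal n = (Point P→Point Q) × (Point P→Point R) = (-2550, -31512, -82775).
So ∂z/∂x = −n_x/n_z = −0.03081 and ∂z/∂y = −n_y/n_z = −0.38069.
Gradient magnitude |∇z| = √(a² + b²) = √(0.00095 + 0.14493) = 0.38194.
True dip = arctan(0.38194) = 20.9°, dipping toward N (azimuth ≈ 005°).

20.9°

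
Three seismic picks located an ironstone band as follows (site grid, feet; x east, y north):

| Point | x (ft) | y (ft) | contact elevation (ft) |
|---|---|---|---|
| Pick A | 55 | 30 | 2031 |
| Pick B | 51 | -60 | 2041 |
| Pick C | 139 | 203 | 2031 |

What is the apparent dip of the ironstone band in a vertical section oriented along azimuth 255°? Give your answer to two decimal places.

11.95°

Let the plane be z = a·x + b·y + c.
Pick B−Pick A: −4a − 90b = 10;  Pick C−Pick A: 84a + 173b = 0.
Solving gives a = 0.25189, b = −0.12231.
Unit vector along 255° is (sin 255°, cos 255°) = (-0.9659, -0.2588).
Slope in that direction = a·(-0.9659) + b·(-0.2588) = −0.21165.
Apparent dip = arctan|0.21165| = 11.95° (true dip is 15.6°, so apparent ≤ true as expected).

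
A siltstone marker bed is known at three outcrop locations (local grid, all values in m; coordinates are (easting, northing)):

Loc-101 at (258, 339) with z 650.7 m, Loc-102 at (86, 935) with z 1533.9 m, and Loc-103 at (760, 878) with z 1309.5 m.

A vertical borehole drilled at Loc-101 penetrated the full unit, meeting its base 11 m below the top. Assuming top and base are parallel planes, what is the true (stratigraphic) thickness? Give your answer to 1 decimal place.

Let the plane be z = a·E + b·N + c.
Loc-102−Loc-101: −172a + 596b = 883.2;  Loc-103−Loc-101: 502a + 539b = 658.8.
Solving gives a = −0.21281, b = 1.42046.
|∇z| = √(a²+b²) = 1.43632, so dip δ = arctan(1.43632) = 55.15°.
True thickness = vertical thickness × cos δ = 11 × cos 55.15° = 6.3 m.

6.3 m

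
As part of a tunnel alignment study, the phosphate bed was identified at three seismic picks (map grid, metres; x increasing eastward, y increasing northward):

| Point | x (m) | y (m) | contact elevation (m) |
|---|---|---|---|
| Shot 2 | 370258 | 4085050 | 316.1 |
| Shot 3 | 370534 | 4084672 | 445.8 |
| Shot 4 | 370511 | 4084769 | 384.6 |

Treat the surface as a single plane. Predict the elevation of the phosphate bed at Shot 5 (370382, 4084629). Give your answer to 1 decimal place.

Let the plane be z = a·x + b·y + c.
Shot 3−Shot 2: 276a − 378b = 129.7;  Shot 4−Shot 2: 253a − 281b = 68.5.
Solving gives a = −0.583731607, b = −0.769338422.
Then c = 316.1 − a·370258 − b·4085050 = 3359233.32.
At (370382, 4084629): z = −216203.7 − 3142462.0 + 3359233.32 = 567.6 m.

567.6 m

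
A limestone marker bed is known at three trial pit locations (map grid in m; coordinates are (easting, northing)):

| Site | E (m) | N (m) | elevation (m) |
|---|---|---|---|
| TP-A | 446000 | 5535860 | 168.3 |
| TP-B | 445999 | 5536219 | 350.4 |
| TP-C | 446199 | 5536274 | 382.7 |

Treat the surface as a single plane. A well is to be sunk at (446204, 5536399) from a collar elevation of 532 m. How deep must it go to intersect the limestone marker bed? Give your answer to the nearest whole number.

86 m

Let the plane be z = a·E + b·N + c.
TP-B−TP-A: −1a + 359b = 182.1;  TP-C−TP-A: 199a + 414b = 214.4.
Solving gives a = 0.02199151, b = 0.50730360.
Then c = 168.3 − a·446000 − b·5535860 = −2818001.61.
At (446204, 5536399): z_contact = 9812.7 + 2808635.1 − 2818001.61 = 446.2 m.
Depth below ground = 532 − 446.2 = 86 m.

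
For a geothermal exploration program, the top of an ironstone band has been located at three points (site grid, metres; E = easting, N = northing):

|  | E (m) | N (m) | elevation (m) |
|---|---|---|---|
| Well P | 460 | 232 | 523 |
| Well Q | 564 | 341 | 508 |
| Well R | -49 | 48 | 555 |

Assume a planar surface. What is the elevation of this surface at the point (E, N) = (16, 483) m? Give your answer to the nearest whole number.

502 m

Let the plane be z = a·E + b·N + c.
Well Q−Well P: 104a + 109b = −15;  Well R−Well P: −509a − 184b = 32.
Solving gives a = −0.02003, b = −0.11850.
Then c = 523 − a·460 − b·232 = 559.71.
At (16, 483): z = −0.3 − 57.2 + 559.71 = 502.1 m.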